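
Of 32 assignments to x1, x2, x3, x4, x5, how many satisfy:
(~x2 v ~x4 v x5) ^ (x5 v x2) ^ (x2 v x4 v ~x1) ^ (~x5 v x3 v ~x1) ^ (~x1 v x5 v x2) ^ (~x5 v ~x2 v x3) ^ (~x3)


CNF with 7 clauses over 5 vars (32 assignments).
An assignment satisfies CNF iff every clause has >=1 true literal.
Check each row (bits = x1,x2,x3,x4,x5; clause T/F shown):
  row 0 [00000]: clauses=TFTTTTT -> 0
  row 1 [00001]: clauses=TTTTTTT -> 1
  row 2 [00010]: clauses=TFTTTTT -> 0
  row 3 [00011]: clauses=TTTTTTT -> 1
  row 4 [00100]: clauses=TFTTTTF -> 0
  row 5 [00101]: clauses=TTTTTTF -> 0
  row 6 [00110]: clauses=TFTTTTF -> 0
  row 7 [00111]: clauses=TTTTTTF -> 0
  row 8 [01000]: clauses=TTTTTTT -> 1
  row 9 [01001]: clauses=TTTTTFT -> 0
  row 10 [01010]: clauses=FTTTTTT -> 0
  row 11 [01011]: clauses=TTTTTFT -> 0
  row 12 [01100]: clauses=TTTTTTF -> 0
  row 13 [01101]: clauses=TTTTTTF -> 0
  row 14 [01110]: clauses=FTTTTTF -> 0
  row 15 [01111]: clauses=TTTTTTF -> 0
  row 16 [10000]: clauses=TFFTFTT -> 0
  row 17 [10001]: clauses=TTFFTTT -> 0
  row 18 [10010]: clauses=TFTTFTT -> 0
  row 19 [10011]: clauses=TTTFTTT -> 0
  row 20 [10100]: clauses=TFFTFTF -> 0
  row 21 [10101]: clauses=TTFTTTF -> 0
  row 22 [10110]: clauses=TFTTFTF -> 0
  row 23 [10111]: clauses=TTTTTTF -> 0
  row 24 [11000]: clauses=TTTTTTT -> 1
  row 25 [11001]: clauses=TTTFTFT -> 0
  row 26 [11010]: clauses=FTTTTTT -> 0
  row 27 [11011]: clauses=TTTFTFT -> 0
  row 28 [11100]: clauses=TTTTTTF -> 0
  row 29 [11101]: clauses=TTTTTTF -> 0
  row 30 [11110]: clauses=FTTTTTF -> 0
  row 31 [11111]: clauses=TTTTTTF -> 0
Full result column, 8 rows per line (x1,x2 fixed per line; x3,x4,x5 runs 000..111 left to right):
  rows 0-7 [x1,x2=00]: 01010000  (ones: 2)
  rows 8-15 [x1,x2=01]: 10000000  (ones: 1)
  rows 16-23 [x1,x2=10]: 00000000  (ones: 0)
  rows 24-31 [x1,x2=11]: 10000000  (ones: 1)
Satisfying assignments = 2+1+0+1 = 4

4


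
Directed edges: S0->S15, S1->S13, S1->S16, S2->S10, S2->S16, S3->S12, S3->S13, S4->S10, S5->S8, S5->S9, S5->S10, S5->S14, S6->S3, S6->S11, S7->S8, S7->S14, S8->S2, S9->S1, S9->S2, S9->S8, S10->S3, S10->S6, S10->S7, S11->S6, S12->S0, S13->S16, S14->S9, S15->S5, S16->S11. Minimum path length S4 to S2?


BFS layer-by-layer from S4:
  dist 0: {S4}
  dist 1: {S10}
  dist 2: {S3, S6, S7}
  dist 3: {S8, S11, S12, S13, S14}
  dist 4: {S0, S2, S9, S16}
  -> S2 reached at distance 4
Shortest path length = 4

4


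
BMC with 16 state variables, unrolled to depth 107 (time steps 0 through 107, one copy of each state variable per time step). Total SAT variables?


BMC unrolls to depth k, creating one copy of each state var for steps 0..k.
Step count = 107 + 1 = 108 (steps 0 through 107)
Vars per step = 16
Total = 16 * 108 = 1728

1728


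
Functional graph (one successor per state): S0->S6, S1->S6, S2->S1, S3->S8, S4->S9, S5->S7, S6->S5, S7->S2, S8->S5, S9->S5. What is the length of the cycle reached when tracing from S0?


Trace from S0 until a state repeats:
  S0 -> S6 -> S5 -> S7 -> S2 -> S1 -> S6
S6 first seen at step 1, revisited at step 6.
Cycle length = 6 - 1 = 5

5


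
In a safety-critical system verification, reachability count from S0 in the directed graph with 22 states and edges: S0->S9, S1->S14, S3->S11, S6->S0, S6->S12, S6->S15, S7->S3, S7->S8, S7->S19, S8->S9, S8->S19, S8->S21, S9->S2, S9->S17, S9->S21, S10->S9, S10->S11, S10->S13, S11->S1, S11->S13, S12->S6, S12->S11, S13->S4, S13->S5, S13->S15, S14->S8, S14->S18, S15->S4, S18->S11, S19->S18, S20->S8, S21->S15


BFS from S0:
  layer 0: {S0}
  layer 1: {S9}
  layer 2: {S2, S17, S21}
  layer 3: {S15}
  layer 4: {S4}
Reachable set: {S0, S2, S4, S9, S15, S17, S21}
Count = 7

7


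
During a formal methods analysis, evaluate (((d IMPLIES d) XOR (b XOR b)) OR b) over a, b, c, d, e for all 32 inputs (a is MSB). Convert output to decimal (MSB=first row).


Formula: (((d IMPLIES d) XOR (b XOR b)) OR b) over a, b, c, d, e (32 rows)
Evaluate each row (bits = a,b,c,d,e, MSB first):
  row 0 [00000]: (((0 IMPLIES 0) XOR (0 XOR 0)) OR 0) -> 1
  row 1 [00001]: (((0 IMPLIES 0) XOR (0 XOR 0)) OR 0) -> 1
  row 2 [00010]: (((1 IMPLIES 1) XOR (0 XOR 0)) OR 0) -> 1
  row 3 [00011]: (((1 IMPLIES 1) XOR (0 XOR 0)) OR 0) -> 1
  row 4 [00100]: (((0 IMPLIES 0) XOR (0 XOR 0)) OR 0) -> 1
  row 5 [00101]: (((0 IMPLIES 0) XOR (0 XOR 0)) OR 0) -> 1
  row 6 [00110]: (((1 IMPLIES 1) XOR (0 XOR 0)) OR 0) -> 1
  row 7 [00111]: (((1 IMPLIES 1) XOR (0 XOR 0)) OR 0) -> 1
  row 8 [01000]: (((0 IMPLIES 0) XOR (1 XOR 1)) OR 1) -> 1
  row 9 [01001]: (((0 IMPLIES 0) XOR (1 XOR 1)) OR 1) -> 1
  row 10 [01010]: (((1 IMPLIES 1) XOR (1 XOR 1)) OR 1) -> 1
  row 11 [01011]: (((1 IMPLIES 1) XOR (1 XOR 1)) OR 1) -> 1
  row 12 [01100]: (((0 IMPLIES 0) XOR (1 XOR 1)) OR 1) -> 1
  row 13 [01101]: (((0 IMPLIES 0) XOR (1 XOR 1)) OR 1) -> 1
  row 14 [01110]: (((1 IMPLIES 1) XOR (1 XOR 1)) OR 1) -> 1
  row 15 [01111]: (((1 IMPLIES 1) XOR (1 XOR 1)) OR 1) -> 1
  row 16 [10000]: (((0 IMPLIES 0) XOR (0 XOR 0)) OR 0) -> 1
  row 17 [10001]: (((0 IMPLIES 0) XOR (0 XOR 0)) OR 0) -> 1
  row 18 [10010]: (((1 IMPLIES 1) XOR (0 XOR 0)) OR 0) -> 1
  row 19 [10011]: (((1 IMPLIES 1) XOR (0 XOR 0)) OR 0) -> 1
  row 20 [10100]: (((0 IMPLIES 0) XOR (0 XOR 0)) OR 0) -> 1
  row 21 [10101]: (((0 IMPLIES 0) XOR (0 XOR 0)) OR 0) -> 1
  row 22 [10110]: (((1 IMPLIES 1) XOR (0 XOR 0)) OR 0) -> 1
  row 23 [10111]: (((1 IMPLIES 1) XOR (0 XOR 0)) OR 0) -> 1
  row 24 [11000]: (((0 IMPLIES 0) XOR (1 XOR 1)) OR 1) -> 1
  row 25 [11001]: (((0 IMPLIES 0) XOR (1 XOR 1)) OR 1) -> 1
  row 26 [11010]: (((1 IMPLIES 1) XOR (1 XOR 1)) OR 1) -> 1
  row 27 [11011]: (((1 IMPLIES 1) XOR (1 XOR 1)) OR 1) -> 1
  row 28 [11100]: (((0 IMPLIES 0) XOR (1 XOR 1)) OR 1) -> 1
  row 29 [11101]: (((0 IMPLIES 0) XOR (1 XOR 1)) OR 1) -> 1
  row 30 [11110]: (((1 IMPLIES 1) XOR (1 XOR 1)) OR 1) -> 1
  row 31 [11111]: (((1 IMPLIES 1) XOR (1 XOR 1)) OR 1) -> 1
Full result column, 4 rows per line (a,b,c fixed per line; d,e runs 00..11 left to right):
  rows 0-3 [a,b,c=000]: 1111  = hex F
  rows 4-7 [a,b,c=001]: 1111  = hex F
  rows 8-11 [a,b,c=010]: 1111  = hex F
  rows 12-15 [a,b,c=011]: 1111  = hex F
  rows 16-19 [a,b,c=100]: 1111  = hex F
  rows 20-23 [a,b,c=101]: 1111  = hex F
  rows 24-27 [a,b,c=110]: 1111  = hex F
  rows 28-31 [a,b,c=111]: 1111  = hex F
Output column (row 0 .. row 31) = 11111111111111111111111111111111
Output column grouped in 4s = 1111 1111 1111 1111 1111 1111 1111 1111 = 0xFFFFFFFF
Convert to decimal digit by digit (value = value*16 + digit):
  F -> 15
  15*16 + 15 (F) = 255
  255*16 + 15 (F) = 4095
  4095*16 + 15 (F) = 65535
  65535*16 + 15 (F) = 1048575
  1048575*16 + 15 (F) = 16777215
  16777215*16 + 15 (F) = 268435455
  268435455*16 + 15 (F) = 4294967295
Decimal = 4294967295

4294967295


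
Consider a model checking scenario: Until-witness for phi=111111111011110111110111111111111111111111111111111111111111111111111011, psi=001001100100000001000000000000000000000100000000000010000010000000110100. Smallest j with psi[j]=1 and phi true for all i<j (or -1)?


(phi U psi) at 0: need smallest j with psi[j]=1 and phi[i]=1 for all i in [0,j).
Scan from step 0:
  step 0: phi=1, psi=0 -> continue
  step 1: phi=1, psi=0 -> continue
  step 2: psi=1 and phi held for [0,2) -> witness found
Witness step = 2

2


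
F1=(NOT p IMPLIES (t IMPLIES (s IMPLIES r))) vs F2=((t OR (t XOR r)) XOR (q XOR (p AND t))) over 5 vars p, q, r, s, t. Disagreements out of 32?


F1 = (NOT p IMPLIES (t IMPLIES (s IMPLIES r)))
F2 = ((t OR (t XOR r)) XOR (q XOR (p AND t)))
Evaluate both on each of 32 rows (bits = p,q,r,s,t):
  row 0 [00000]: F1=1 F2=0 (differ) -> 1
  row 1 [00001]: F1=1 F2=1 -> 0
  row 2 [00010]: F1=1 F2=0 (differ) -> 1
  row 3 [00011]: F1=0 F2=1 (differ) -> 1
  row 4 [00100]: F1=1 F2=1 -> 0
  row 5 [00101]: F1=1 F2=1 -> 0
  row 6 [00110]: F1=1 F2=1 -> 0
  row 7 [00111]: F1=1 F2=1 -> 0
  row 8 [01000]: F1=1 F2=1 -> 0
  row 9 [01001]: F1=1 F2=0 (differ) -> 1
  row 10 [01010]: F1=1 F2=1 -> 0
  row 11 [01011]: F1=0 F2=0 -> 0
  row 12 [01100]: F1=1 F2=0 (differ) -> 1
  row 13 [01101]: F1=1 F2=0 (differ) -> 1
  row 14 [01110]: F1=1 F2=0 (differ) -> 1
  row 15 [01111]: F1=1 F2=0 (differ) -> 1
  row 16 [10000]: F1=1 F2=0 (differ) -> 1
  row 17 [10001]: F1=1 F2=0 (differ) -> 1
  row 18 [10010]: F1=1 F2=0 (differ) -> 1
  row 19 [10011]: F1=1 F2=0 (differ) -> 1
  row 20 [10100]: F1=1 F2=1 -> 0
  row 21 [10101]: F1=1 F2=0 (differ) -> 1
  row 22 [10110]: F1=1 F2=1 -> 0
  row 23 [10111]: F1=1 F2=0 (differ) -> 1
  row 24 [11000]: F1=1 F2=1 -> 0
  row 25 [11001]: F1=1 F2=1 -> 0
  row 26 [11010]: F1=1 F2=1 -> 0
  row 27 [11011]: F1=1 F2=1 -> 0
  row 28 [11100]: F1=1 F2=0 (differ) -> 1
  row 29 [11101]: F1=1 F2=1 -> 0
  row 30 [11110]: F1=1 F2=0 (differ) -> 1
  row 31 [11111]: F1=1 F2=1 -> 0
Full result column, 8 rows per line (p,q fixed per line; r,s,t runs 000..111 left to right):
  rows 0-7 [p,q=00]: 10110000  (ones: 3)
  rows 8-15 [p,q=01]: 01001111  (ones: 5)
  rows 16-23 [p,q=10]: 11110101  (ones: 6)
  rows 24-31 [p,q=11]: 00001010  (ones: 2)
Disagreements = 3+5+6+2 = 16

16


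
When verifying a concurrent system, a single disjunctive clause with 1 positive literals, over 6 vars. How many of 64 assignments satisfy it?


Step 1: Total=2^6=64
Step 2: Unsat when all 1 false: 2^5=32
Step 3: Sat=64-32=32

32


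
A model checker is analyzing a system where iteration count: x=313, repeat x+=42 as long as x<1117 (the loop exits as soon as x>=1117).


Step 1: x goes from 313 toward 1117 by 42; the body runs while x<1117, so iterations = ceil((bound-start)/step)
Step 2: Distance=804
Step 3: ceil(804/42)=20

20


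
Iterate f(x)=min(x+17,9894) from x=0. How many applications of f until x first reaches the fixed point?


Step 1: x=0, cap=9894, increment=17
Step 2: x grows by 17 each step until capped at 9894; fixed point is x=9894
Step 3: iterations = ceil(9894/17) = 582

582


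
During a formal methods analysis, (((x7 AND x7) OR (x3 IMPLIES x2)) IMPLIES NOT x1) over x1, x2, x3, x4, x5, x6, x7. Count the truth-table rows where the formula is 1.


Formula: (((x7 AND x7) OR (x3 IMPLIES x2)) IMPLIES NOT x1) over 7 vars (128 rows)
Evaluate each row (x1, x2, x3, x4, x5, x6, x7 as bits, MSB first):
  row 0 [0000000]: (((0 AND 0) OR (0 IMPLIES 0)) IMPLIES NOT 0) -> 1
  row 1 [0000001]: (((1 AND 1) OR (0 IMPLIES 0)) IMPLIES NOT 0) -> 1
  row 2 [0000010]: (((0 AND 0) OR (0 IMPLIES 0)) IMPLIES NOT 0) -> 1
  row 3 [0000011]: (((1 AND 1) OR (0 IMPLIES 0)) IMPLIES NOT 0) -> 1
  row 4 [0000100]: (((0 AND 0) OR (0 IMPLIES 0)) IMPLIES NOT 0) -> 1
  (every remaining row is evaluated the same way; all 128 results are listed next)
Full result column, 8 rows per line (x1,x2,x3,x4 fixed per line; x5,x6,x7 runs 000..111 left to right):
  rows 0-7 [x1,x2,x3,x4=0000]: 11111111  (ones: 8)
  rows 8-15 [x1,x2,x3,x4=0001]: 11111111  (ones: 8)
  rows 16-23 [x1,x2,x3,x4=0010]: 11111111  (ones: 8)
  rows 24-31 [x1,x2,x3,x4=0011]: 11111111  (ones: 8)
  rows 32-39 [x1,x2,x3,x4=0100]: 11111111  (ones: 8)
  rows 40-47 [x1,x2,x3,x4=0101]: 11111111  (ones: 8)
  rows 48-55 [x1,x2,x3,x4=0110]: 11111111  (ones: 8)
  rows 56-63 [x1,x2,x3,x4=0111]: 11111111  (ones: 8)
  rows 64-71 [x1,x2,x3,x4=1000]: 00000000  (ones: 0)
  rows 72-79 [x1,x2,x3,x4=1001]: 00000000  (ones: 0)
  rows 80-87 [x1,x2,x3,x4=1010]: 10101010  (ones: 4)
  rows 88-95 [x1,x2,x3,x4=1011]: 10101010  (ones: 4)
  rows 96-103 [x1,x2,x3,x4=1100]: 00000000  (ones: 0)
  rows 104-111 [x1,x2,x3,x4=1101]: 00000000  (ones: 0)
  rows 112-119 [x1,x2,x3,x4=1110]: 00000000  (ones: 0)
  rows 120-127 [x1,x2,x3,x4=1111]: 00000000  (ones: 0)
Count of 1-rows = 8+8+8+8+8+8+8+8+0+0+4+4+0+0+0+0 = 72

72


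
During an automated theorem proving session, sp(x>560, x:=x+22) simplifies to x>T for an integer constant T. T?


Formula: sp(P, x:=E) = exists old_x. (x = E[old_x/x]) AND P[old_x/x] (old_x is the value of x before the assignment; eliminate old_x by solving x = E[old_x/x] for old_x)
Step 1: Precondition P: x>560, i.e. old_x > 560
Step 2: Assignment gives x = old_x + 22, so old_x = x - 22
Step 3: Substitute into P: x - 22 > 560
Step 4: Simplify: x > 560+22 = 582

582


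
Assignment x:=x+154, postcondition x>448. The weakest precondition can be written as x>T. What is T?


Formula: wp(x:=E, P) = P[E/x] (substitute E for x in postcondition)
Step 1: Postcondition: x>448
Step 2: Substitute x+154 for x: x+154>448
Step 3: Solve for x: x > 448-154 = 294

294


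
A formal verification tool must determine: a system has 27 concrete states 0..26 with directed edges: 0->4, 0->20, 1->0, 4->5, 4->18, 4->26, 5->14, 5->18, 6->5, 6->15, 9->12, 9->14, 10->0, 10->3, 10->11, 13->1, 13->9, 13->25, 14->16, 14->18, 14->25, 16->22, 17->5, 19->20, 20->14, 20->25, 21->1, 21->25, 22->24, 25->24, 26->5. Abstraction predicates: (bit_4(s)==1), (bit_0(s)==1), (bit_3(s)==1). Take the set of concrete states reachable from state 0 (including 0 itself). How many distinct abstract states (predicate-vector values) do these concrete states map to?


BFS from 0:
Concrete reachable: {0, 4, 5, 14, 16, 18, 20, 22, 24, 25, 26}
Abstract via predicates (bit_4(s)==1), (bit_0(s)==1), (bit_3(s)==1):
  (0,0,0) <- {0, 4}
  (0,0,1) <- {14}
  (0,1,0) <- {5}
  (1,0,0) <- {16, 18, 20, 22}
  (1,0,1) <- {24, 26}
  (1,1,1) <- {25}
Distinct abstract states = 6

6


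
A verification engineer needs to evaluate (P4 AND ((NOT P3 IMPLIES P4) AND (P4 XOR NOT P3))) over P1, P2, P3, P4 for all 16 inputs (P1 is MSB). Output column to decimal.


Formula: (P4 AND ((NOT P3 IMPLIES P4) AND (P4 XOR NOT P3))) over P1, P2, P3, P4 (16 rows)
Evaluate each row (bits = P1,P2,P3,P4, MSB first):
  row 0 [0000]: (0 AND ((NOT 0 IMPLIES 0) AND (0 XOR NOT 0))) -> 0
  row 1 [0001]: (1 AND ((NOT 0 IMPLIES 1) AND (1 XOR NOT 0))) -> 0
  row 2 [0010]: (0 AND ((NOT 1 IMPLIES 0) AND (0 XOR NOT 1))) -> 0
  row 3 [0011]: (1 AND ((NOT 1 IMPLIES 1) AND (1 XOR NOT 1))) -> 1
  row 4 [0100]: (0 AND ((NOT 0 IMPLIES 0) AND (0 XOR NOT 0))) -> 0
  row 5 [0101]: (1 AND ((NOT 0 IMPLIES 1) AND (1 XOR NOT 0))) -> 0
  row 6 [0110]: (0 AND ((NOT 1 IMPLIES 0) AND (0 XOR NOT 1))) -> 0
  row 7 [0111]: (1 AND ((NOT 1 IMPLIES 1) AND (1 XOR NOT 1))) -> 1
  row 8 [1000]: (0 AND ((NOT 0 IMPLIES 0) AND (0 XOR NOT 0))) -> 0
  row 9 [1001]: (1 AND ((NOT 0 IMPLIES 1) AND (1 XOR NOT 0))) -> 0
  row 10 [1010]: (0 AND ((NOT 1 IMPLIES 0) AND (0 XOR NOT 1))) -> 0
  row 11 [1011]: (1 AND ((NOT 1 IMPLIES 1) AND (1 XOR NOT 1))) -> 1
  row 12 [1100]: (0 AND ((NOT 0 IMPLIES 0) AND (0 XOR NOT 0))) -> 0
  row 13 [1101]: (1 AND ((NOT 0 IMPLIES 1) AND (1 XOR NOT 0))) -> 0
  row 14 [1110]: (0 AND ((NOT 1 IMPLIES 0) AND (0 XOR NOT 1))) -> 0
  row 15 [1111]: (1 AND ((NOT 1 IMPLIES 1) AND (1 XOR NOT 1))) -> 1
Full result column, 4 rows per line (P1,P2 fixed per line; P3,P4 runs 00..11 left to right):
  rows 0-3 [P1,P2=00]: 0001  = hex 1
  rows 4-7 [P1,P2=01]: 0001  = hex 1
  rows 8-11 [P1,P2=10]: 0001  = hex 1
  rows 12-15 [P1,P2=11]: 0001  = hex 1
Output column (row 0 .. row 15) = 0001000100010001
Output column grouped in 4s = 0001 0001 0001 0001 = 0x1111
Convert to decimal digit by digit (value = value*16 + digit):
  1 -> 1
  1*16 + 1 = 17
  17*16 + 1 = 273
  273*16 + 1 = 4369
Decimal = 4369

4369


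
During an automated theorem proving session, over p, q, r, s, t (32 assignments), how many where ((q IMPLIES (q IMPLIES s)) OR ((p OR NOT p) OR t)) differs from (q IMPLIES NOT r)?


F1 = ((q IMPLIES (q IMPLIES s)) OR ((p OR NOT p) OR t))
F2 = (q IMPLIES NOT r)
Evaluate both on each of 32 rows (bits = p,q,r,s,t):
  row 0 [00000]: F1=1 F2=1 -> 0
  row 1 [00001]: F1=1 F2=1 -> 0
  row 2 [00010]: F1=1 F2=1 -> 0
  row 3 [00011]: F1=1 F2=1 -> 0
  row 4 [00100]: F1=1 F2=1 -> 0
  row 5 [00101]: F1=1 F2=1 -> 0
  row 6 [00110]: F1=1 F2=1 -> 0
  row 7 [00111]: F1=1 F2=1 -> 0
  row 8 [01000]: F1=1 F2=1 -> 0
  row 9 [01001]: F1=1 F2=1 -> 0
  row 10 [01010]: F1=1 F2=1 -> 0
  row 11 [01011]: F1=1 F2=1 -> 0
  row 12 [01100]: F1=1 F2=0 (differ) -> 1
  row 13 [01101]: F1=1 F2=0 (differ) -> 1
  row 14 [01110]: F1=1 F2=0 (differ) -> 1
  row 15 [01111]: F1=1 F2=0 (differ) -> 1
  row 16 [10000]: F1=1 F2=1 -> 0
  row 17 [10001]: F1=1 F2=1 -> 0
  row 18 [10010]: F1=1 F2=1 -> 0
  row 19 [10011]: F1=1 F2=1 -> 0
  row 20 [10100]: F1=1 F2=1 -> 0
  row 21 [10101]: F1=1 F2=1 -> 0
  row 22 [10110]: F1=1 F2=1 -> 0
  row 23 [10111]: F1=1 F2=1 -> 0
  row 24 [11000]: F1=1 F2=1 -> 0
  row 25 [11001]: F1=1 F2=1 -> 0
  row 26 [11010]: F1=1 F2=1 -> 0
  row 27 [11011]: F1=1 F2=1 -> 0
  row 28 [11100]: F1=1 F2=0 (differ) -> 1
  row 29 [11101]: F1=1 F2=0 (differ) -> 1
  row 30 [11110]: F1=1 F2=0 (differ) -> 1
  row 31 [11111]: F1=1 F2=0 (differ) -> 1
Full result column, 8 rows per line (p,q fixed per line; r,s,t runs 000..111 left to right):
  rows 0-7 [p,q=00]: 00000000  (ones: 0)
  rows 8-15 [p,q=01]: 00001111  (ones: 4)
  rows 16-23 [p,q=10]: 00000000  (ones: 0)
  rows 24-31 [p,q=11]: 00001111  (ones: 4)
Disagreements = 0+4+0+4 = 8

8


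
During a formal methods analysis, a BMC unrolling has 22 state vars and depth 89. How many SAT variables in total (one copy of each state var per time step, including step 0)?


BMC unrolls to depth k, creating one copy of each state var for steps 0..k.
Step count = 89 + 1 = 90 (steps 0 through 89)
Vars per step = 22
Total = 22 * 90 = 1980

1980


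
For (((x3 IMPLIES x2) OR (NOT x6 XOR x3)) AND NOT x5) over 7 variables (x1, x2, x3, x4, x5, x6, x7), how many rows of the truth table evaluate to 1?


Formula: (((x3 IMPLIES x2) OR (NOT x6 XOR x3)) AND NOT x5) over 7 vars (128 rows)
Evaluate each row (x1, x2, x3, x4, x5, x6, x7 as bits, MSB first):
  row 0 [0000000]: (((0 IMPLIES 0) OR (NOT 0 XOR 0)) AND NOT 0) -> 1
  row 1 [0000001]: (((0 IMPLIES 0) OR (NOT 0 XOR 0)) AND NOT 0) -> 1
  row 2 [0000010]: (((0 IMPLIES 0) OR (NOT 1 XOR 0)) AND NOT 0) -> 1
  row 3 [0000011]: (((0 IMPLIES 0) OR (NOT 1 XOR 0)) AND NOT 0) -> 1
  row 4 [0000100]: (((0 IMPLIES 0) OR (NOT 0 XOR 0)) AND NOT 1) -> 0
  (every remaining row is evaluated the same way; all 128 results are listed next)
Full result column, 8 rows per line (x1,x2,x3,x4 fixed per line; x5,x6,x7 runs 000..111 left to right):
  rows 0-7 [x1,x2,x3,x4=0000]: 11110000  (ones: 4)
  rows 8-15 [x1,x2,x3,x4=0001]: 11110000  (ones: 4)
  rows 16-23 [x1,x2,x3,x4=0010]: 00110000  (ones: 2)
  rows 24-31 [x1,x2,x3,x4=0011]: 00110000  (ones: 2)
  rows 32-39 [x1,x2,x3,x4=0100]: 11110000  (ones: 4)
  rows 40-47 [x1,x2,x3,x4=0101]: 11110000  (ones: 4)
  rows 48-55 [x1,x2,x3,x4=0110]: 11110000  (ones: 4)
  rows 56-63 [x1,x2,x3,x4=0111]: 11110000  (ones: 4)
  rows 64-71 [x1,x2,x3,x4=1000]: 11110000  (ones: 4)
  rows 72-79 [x1,x2,x3,x4=1001]: 11110000  (ones: 4)
  rows 80-87 [x1,x2,x3,x4=1010]: 00110000  (ones: 2)
  rows 88-95 [x1,x2,x3,x4=1011]: 00110000  (ones: 2)
  rows 96-103 [x1,x2,x3,x4=1100]: 11110000  (ones: 4)
  rows 104-111 [x1,x2,x3,x4=1101]: 11110000  (ones: 4)
  rows 112-119 [x1,x2,x3,x4=1110]: 11110000  (ones: 4)
  rows 120-127 [x1,x2,x3,x4=1111]: 11110000  (ones: 4)
Count of 1-rows = 4+4+2+2+4+4+4+4+4+4+2+2+4+4+4+4 = 56

56


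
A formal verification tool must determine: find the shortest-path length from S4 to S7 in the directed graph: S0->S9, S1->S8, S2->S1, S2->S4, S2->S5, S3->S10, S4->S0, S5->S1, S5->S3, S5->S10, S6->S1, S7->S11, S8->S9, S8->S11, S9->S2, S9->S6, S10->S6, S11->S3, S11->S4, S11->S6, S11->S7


BFS layer-by-layer from S4:
  dist 0: {S4}
  dist 1: {S0}
  dist 2: {S9}
  dist 3: {S2, S6}
  dist 4: {S1, S5}
  dist 5: {S3, S8, S10}
  dist 6: {S11}
  dist 7: {S7}
  -> S7 reached at distance 7
Shortest path length = 7

7


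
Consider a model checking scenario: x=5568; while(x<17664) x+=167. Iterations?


Step 1: x goes from 5568 toward 17664 by 167; the body runs while x<17664, so iterations = ceil((bound-start)/step)
Step 2: Distance=12096
Step 3: ceil(12096/167)=73

73


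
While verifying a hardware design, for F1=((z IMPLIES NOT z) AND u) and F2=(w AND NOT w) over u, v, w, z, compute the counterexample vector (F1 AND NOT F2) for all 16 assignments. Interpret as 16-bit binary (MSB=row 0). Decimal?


F1 = ((z IMPLIES NOT z) AND u)
F2 = (w AND NOT w)
Counterexample to F1=>F2 is where F1=1 and F2=0.
Evaluate each row (bits = u,v,w,z, MSB first):
  row 0 [0000]: F1=0 F2=0 -> F1&~F2 -> 0
  row 1 [0001]: F1=0 F2=0 -> F1&~F2 -> 0
  row 2 [0010]: F1=0 F2=0 -> F1&~F2 -> 0
  row 3 [0011]: F1=0 F2=0 -> F1&~F2 -> 0
  row 4 [0100]: F1=0 F2=0 -> F1&~F2 -> 0
  row 5 [0101]: F1=0 F2=0 -> F1&~F2 -> 0
  row 6 [0110]: F1=0 F2=0 -> F1&~F2 -> 0
  row 7 [0111]: F1=0 F2=0 -> F1&~F2 -> 0
  row 8 [1000]: F1=1 F2=0 -> F1&~F2 -> 1
  row 9 [1001]: F1=0 F2=0 -> F1&~F2 -> 0
  row 10 [1010]: F1=1 F2=0 -> F1&~F2 -> 1
  row 11 [1011]: F1=0 F2=0 -> F1&~F2 -> 0
  row 12 [1100]: F1=1 F2=0 -> F1&~F2 -> 1
  row 13 [1101]: F1=0 F2=0 -> F1&~F2 -> 0
  row 14 [1110]: F1=1 F2=0 -> F1&~F2 -> 1
  row 15 [1111]: F1=0 F2=0 -> F1&~F2 -> 0
Full result column, 4 rows per line (u,v fixed per line; w,z runs 00..11 left to right):
  rows 0-3 [u,v=00]: 0000  = hex 0
  rows 4-7 [u,v=01]: 0000  = hex 0
  rows 8-11 [u,v=10]: 1010  = hex A
  rows 12-15 [u,v=11]: 1010  = hex A
Counterexample vector (row 0 .. row 15) = 0000000010101010
Output column grouped in 4s = 0000 0000 1010 1010 = 0x00AA
Convert to decimal digit by digit (value = value*16 + digit):
  0 -> 0
  0*16 + 0 = 0
  0*16 + 10 (A) = 10
  10*16 + 10 (A) = 170
Decimal = 170

170


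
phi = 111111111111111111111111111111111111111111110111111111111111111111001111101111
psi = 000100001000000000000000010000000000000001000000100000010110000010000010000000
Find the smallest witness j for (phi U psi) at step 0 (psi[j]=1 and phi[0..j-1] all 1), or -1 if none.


(phi U psi) at 0: need smallest j with psi[j]=1 and phi[i]=1 for all i in [0,j).
Scan from step 0:
  step 0: phi=1, psi=0 -> continue
  step 1: phi=1, psi=0 -> continue
  step 2: phi=1, psi=0 -> continue
  step 3: psi=1 and phi held for [0,3) -> witness found
Witness step = 3

3


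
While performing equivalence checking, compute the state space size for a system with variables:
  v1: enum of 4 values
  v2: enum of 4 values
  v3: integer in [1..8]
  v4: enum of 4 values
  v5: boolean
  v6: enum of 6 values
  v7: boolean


State space = product of domain sizes of all variables.
Domain sizes:
  v1 (enum of 4 values): 4
  v2 (enum of 4 values): 4
  v3 (integer in [1..8]): 8
  v4 (enum of 4 values): 4
  v5 (boolean): 2
  v6 (enum of 6 values): 6
  v7 (boolean): 2
Product = 4 * 4 * 8 * 4 * 2 * 6 * 2 = 12288

12288


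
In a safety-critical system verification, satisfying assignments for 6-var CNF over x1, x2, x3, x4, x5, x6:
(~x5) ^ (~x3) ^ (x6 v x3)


CNF with 3 clauses over 6 vars (64 assignments).
An assignment satisfies CNF iff every clause has >=1 true literal.
Check each row (bits = x1,x2,x3,x4,x5,x6; clause T/F shown):
  row 0 [000000]: clauses=TTF -> 0
  row 1 [000001]: clauses=TTT -> 1
  row 2 [000010]: clauses=FTF -> 0
  row 3 [000011]: clauses=FTT -> 0
  row 4 [000100]: clauses=TTF -> 0
  (every remaining row is evaluated the same way; all 64 results are listed next)
Full result column, 8 rows per line (x1,x2,x3 fixed per line; x4,x5,x6 runs 000..111 left to right):
  rows 0-7 [x1,x2,x3=000]: 01000100  (ones: 2)
  rows 8-15 [x1,x2,x3=001]: 00000000  (ones: 0)
  rows 16-23 [x1,x2,x3=010]: 01000100  (ones: 2)
  rows 24-31 [x1,x2,x3=011]: 00000000  (ones: 0)
  rows 32-39 [x1,x2,x3=100]: 01000100  (ones: 2)
  rows 40-47 [x1,x2,x3=101]: 00000000  (ones: 0)
  rows 48-55 [x1,x2,x3=110]: 01000100  (ones: 2)
  rows 56-63 [x1,x2,x3=111]: 00000000  (ones: 0)
Satisfying assignments = 2+0+2+0+2+0+2+0 = 8

8


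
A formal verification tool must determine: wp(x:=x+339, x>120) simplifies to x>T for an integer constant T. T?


Formula: wp(x:=E, P) = P[E/x] (substitute E for x in postcondition)
Step 1: Postcondition: x>120
Step 2: Substitute x+339 for x: x+339>120
Step 3: Solve for x: x > 120-339 = -219

-219


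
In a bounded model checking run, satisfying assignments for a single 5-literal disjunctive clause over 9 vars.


Step 1: Total=2^9=512
Step 2: Unsat when all 5 false: 2^4=16
Step 3: Sat=512-16=496

496


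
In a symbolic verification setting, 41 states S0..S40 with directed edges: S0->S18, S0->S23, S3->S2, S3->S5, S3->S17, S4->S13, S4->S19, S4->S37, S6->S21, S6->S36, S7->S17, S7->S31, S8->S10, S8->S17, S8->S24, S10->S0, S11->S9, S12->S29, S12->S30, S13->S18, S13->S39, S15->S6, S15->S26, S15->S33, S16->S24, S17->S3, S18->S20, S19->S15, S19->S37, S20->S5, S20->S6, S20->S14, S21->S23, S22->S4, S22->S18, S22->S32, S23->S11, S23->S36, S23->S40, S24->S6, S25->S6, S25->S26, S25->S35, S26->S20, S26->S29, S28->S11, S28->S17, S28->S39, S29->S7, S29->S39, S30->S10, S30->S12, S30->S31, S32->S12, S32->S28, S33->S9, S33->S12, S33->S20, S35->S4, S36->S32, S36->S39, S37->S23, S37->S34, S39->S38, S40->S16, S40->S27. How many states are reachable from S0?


BFS from S0:
  layer 0: {S0}
  layer 1: {S18, S23}
  layer 2: {S11, S20, S36, S40}
  layer 3: {S5, S6, S9, S14, S16, S27, S32, S39}
  layer 4: {S12, S21, S24, S28, S38}
  layer 5: {S17, S29, S30}
  layer 6: {S3, S7, S10, S31}
  layer 7: {S2}
Reachable set: {S0, S2, S3, S5, S6, S7, S9, S10, S11, S12, S14, S16, S17, S18, S20, S21, S23, S24, S27, S28, S29, S30, S31, S32, S36, S38, S39, S40}
Count = 28

28


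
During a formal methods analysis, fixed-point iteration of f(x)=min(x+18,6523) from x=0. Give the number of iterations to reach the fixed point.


Step 1: x=0, cap=6523, increment=18
Step 2: x grows by 18 each step until capped at 6523; fixed point is x=6523
Step 3: iterations = ceil(6523/18) = 363

363


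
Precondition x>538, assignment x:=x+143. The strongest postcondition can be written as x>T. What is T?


Formula: sp(P, x:=E) = exists old_x. (x = E[old_x/x]) AND P[old_x/x] (old_x is the value of x before the assignment; eliminate old_x by solving x = E[old_x/x] for old_x)
Step 1: Precondition P: x>538, i.e. old_x > 538
Step 2: Assignment gives x = old_x + 143, so old_x = x - 143
Step 3: Substitute into P: x - 143 > 538
Step 4: Simplify: x > 538+143 = 681

681


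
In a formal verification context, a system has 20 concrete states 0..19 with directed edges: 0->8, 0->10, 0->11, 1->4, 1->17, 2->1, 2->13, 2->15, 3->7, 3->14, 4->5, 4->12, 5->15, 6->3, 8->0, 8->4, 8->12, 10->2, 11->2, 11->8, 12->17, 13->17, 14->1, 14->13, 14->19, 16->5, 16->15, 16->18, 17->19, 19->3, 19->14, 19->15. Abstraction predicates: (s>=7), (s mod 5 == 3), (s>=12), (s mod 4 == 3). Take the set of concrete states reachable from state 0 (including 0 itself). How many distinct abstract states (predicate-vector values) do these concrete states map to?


BFS from 0:
Concrete reachable: {0, 1, 2, 3, 4, 5, 7, 8, 10, 11, 12, 13, 14, 15, 17, 19}
Abstract via predicates (s>=7), (s mod 5 == 3), (s>=12), (s mod 4 == 3):
  (0,0,0,0) <- {0, 1, 2, 4, 5}
  (0,1,0,1) <- {3}
  (1,0,0,0) <- {10}
  (1,0,0,1) <- {7, 11}
  (1,0,1,0) <- {12, 14, 17}
  (1,0,1,1) <- {15, 19}
  (1,1,0,0) <- {8}
  (1,1,1,0) <- {13}
Distinct abstract states = 8

8


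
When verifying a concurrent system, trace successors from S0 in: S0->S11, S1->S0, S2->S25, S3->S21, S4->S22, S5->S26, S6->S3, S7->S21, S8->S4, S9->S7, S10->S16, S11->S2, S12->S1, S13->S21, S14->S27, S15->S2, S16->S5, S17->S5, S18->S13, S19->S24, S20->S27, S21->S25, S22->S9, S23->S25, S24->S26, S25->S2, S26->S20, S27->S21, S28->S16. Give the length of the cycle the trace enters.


Trace from S0 until a state repeats:
  S0 -> S11 -> S2 -> S25 -> S2
S2 first seen at step 2, revisited at step 4.
Cycle length = 4 - 2 = 2

2


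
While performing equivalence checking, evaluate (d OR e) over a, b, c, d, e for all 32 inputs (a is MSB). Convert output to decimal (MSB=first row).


Formula: (d OR e) over a, b, c, d, e (32 rows)
Evaluate each row (bits = a,b,c,d,e, MSB first):
  row 0 [00000]: (0 OR 0) -> 0
  row 1 [00001]: (0 OR 1) -> 1
  row 2 [00010]: (1 OR 0) -> 1
  row 3 [00011]: (1 OR 1) -> 1
  row 4 [00100]: (0 OR 0) -> 0
  row 5 [00101]: (0 OR 1) -> 1
  row 6 [00110]: (1 OR 0) -> 1
  row 7 [00111]: (1 OR 1) -> 1
  row 8 [01000]: (0 OR 0) -> 0
  row 9 [01001]: (0 OR 1) -> 1
  row 10 [01010]: (1 OR 0) -> 1
  row 11 [01011]: (1 OR 1) -> 1
  row 12 [01100]: (0 OR 0) -> 0
  row 13 [01101]: (0 OR 1) -> 1
  row 14 [01110]: (1 OR 0) -> 1
  row 15 [01111]: (1 OR 1) -> 1
  row 16 [10000]: (0 OR 0) -> 0
  row 17 [10001]: (0 OR 1) -> 1
  row 18 [10010]: (1 OR 0) -> 1
  row 19 [10011]: (1 OR 1) -> 1
  row 20 [10100]: (0 OR 0) -> 0
  row 21 [10101]: (0 OR 1) -> 1
  row 22 [10110]: (1 OR 0) -> 1
  row 23 [10111]: (1 OR 1) -> 1
  row 24 [11000]: (0 OR 0) -> 0
  row 25 [11001]: (0 OR 1) -> 1
  row 26 [11010]: (1 OR 0) -> 1
  row 27 [11011]: (1 OR 1) -> 1
  row 28 [11100]: (0 OR 0) -> 0
  row 29 [11101]: (0 OR 1) -> 1
  row 30 [11110]: (1 OR 0) -> 1
  row 31 [11111]: (1 OR 1) -> 1
Full result column, 4 rows per line (a,b,c fixed per line; d,e runs 00..11 left to right):
  rows 0-3 [a,b,c=000]: 0111  = hex 7
  rows 4-7 [a,b,c=001]: 0111  = hex 7
  rows 8-11 [a,b,c=010]: 0111  = hex 7
  rows 12-15 [a,b,c=011]: 0111  = hex 7
  rows 16-19 [a,b,c=100]: 0111  = hex 7
  rows 20-23 [a,b,c=101]: 0111  = hex 7
  rows 24-27 [a,b,c=110]: 0111  = hex 7
  rows 28-31 [a,b,c=111]: 0111  = hex 7
Output column (row 0 .. row 31) = 01110111011101110111011101110111
Output column grouped in 4s = 0111 0111 0111 0111 0111 0111 0111 0111 = 0x77777777
Convert to decimal digit by digit (value = value*16 + digit):
  7 -> 7
  7*16 + 7 = 119
  119*16 + 7 = 1911
  1911*16 + 7 = 30583
  30583*16 + 7 = 489335
  489335*16 + 7 = 7829367
  7829367*16 + 7 = 125269879
  125269879*16 + 7 = 2004318071
Decimal = 2004318071

2004318071


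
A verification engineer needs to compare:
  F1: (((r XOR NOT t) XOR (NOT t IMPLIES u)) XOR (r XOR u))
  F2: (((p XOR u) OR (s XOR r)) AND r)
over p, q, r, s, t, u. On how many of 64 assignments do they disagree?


F1 = (((r XOR NOT t) XOR (NOT t IMPLIES u)) XOR (r XOR u))
F2 = (((p XOR u) OR (s XOR r)) AND r)
Evaluate both on each of 64 rows (bits = p,q,r,s,t,u):
  row 0 [000000]: F1=1 F2=0 (differ) -> 1
  row 1 [000001]: F1=1 F2=0 (differ) -> 1
  row 2 [000010]: F1=1 F2=0 (differ) -> 1
  row 3 [000011]: F1=0 F2=0 -> 0
  row 4 [000100]: F1=1 F2=0 (differ) -> 1
  (every remaining row is evaluated the same way; all 64 results are listed next)
Full result column, 8 rows per line (p,q,r fixed per line; s,t,u runs 000..111 left to right):
  rows 0-7 [p,q,r=000]: 11101110  (ones: 6)
  rows 8-15 [p,q,r=001]: 00011011  (ones: 4)
  rows 16-23 [p,q,r=010]: 11101110  (ones: 6)
  rows 24-31 [p,q,r=011]: 00011011  (ones: 4)
  rows 32-39 [p,q,r=100]: 11101110  (ones: 6)
  rows 40-47 [p,q,r=101]: 00010100  (ones: 2)
  rows 48-55 [p,q,r=110]: 11101110  (ones: 6)
  rows 56-63 [p,q,r=111]: 00010100  (ones: 2)
Disagreements = 6+4+6+4+6+2+6+2 = 36

36


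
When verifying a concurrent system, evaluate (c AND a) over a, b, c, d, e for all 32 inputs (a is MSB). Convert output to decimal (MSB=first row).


Formula: (c AND a) over a, b, c, d, e (32 rows)
Evaluate each row (bits = a,b,c,d,e, MSB first):
  row 0 [00000]: (0 AND 0) -> 0
  row 1 [00001]: (0 AND 0) -> 0
  row 2 [00010]: (0 AND 0) -> 0
  row 3 [00011]: (0 AND 0) -> 0
  row 4 [00100]: (1 AND 0) -> 0
  row 5 [00101]: (1 AND 0) -> 0
  row 6 [00110]: (1 AND 0) -> 0
  row 7 [00111]: (1 AND 0) -> 0
  row 8 [01000]: (0 AND 0) -> 0
  row 9 [01001]: (0 AND 0) -> 0
  row 10 [01010]: (0 AND 0) -> 0
  row 11 [01011]: (0 AND 0) -> 0
  row 12 [01100]: (1 AND 0) -> 0
  row 13 [01101]: (1 AND 0) -> 0
  row 14 [01110]: (1 AND 0) -> 0
  row 15 [01111]: (1 AND 0) -> 0
  row 16 [10000]: (0 AND 1) -> 0
  row 17 [10001]: (0 AND 1) -> 0
  row 18 [10010]: (0 AND 1) -> 0
  row 19 [10011]: (0 AND 1) -> 0
  row 20 [10100]: (1 AND 1) -> 1
  row 21 [10101]: (1 AND 1) -> 1
  row 22 [10110]: (1 AND 1) -> 1
  row 23 [10111]: (1 AND 1) -> 1
  row 24 [11000]: (0 AND 1) -> 0
  row 25 [11001]: (0 AND 1) -> 0
  row 26 [11010]: (0 AND 1) -> 0
  row 27 [11011]: (0 AND 1) -> 0
  row 28 [11100]: (1 AND 1) -> 1
  row 29 [11101]: (1 AND 1) -> 1
  row 30 [11110]: (1 AND 1) -> 1
  row 31 [11111]: (1 AND 1) -> 1
Full result column, 4 rows per line (a,b,c fixed per line; d,e runs 00..11 left to right):
  rows 0-3 [a,b,c=000]: 0000  = hex 0
  rows 4-7 [a,b,c=001]: 0000  = hex 0
  rows 8-11 [a,b,c=010]: 0000  = hex 0
  rows 12-15 [a,b,c=011]: 0000  = hex 0
  rows 16-19 [a,b,c=100]: 0000  = hex 0
  rows 20-23 [a,b,c=101]: 1111  = hex F
  rows 24-27 [a,b,c=110]: 0000  = hex 0
  rows 28-31 [a,b,c=111]: 1111  = hex F
Output column (row 0 .. row 31) = 00000000000000000000111100001111
Output column grouped in 4s = 0000 0000 0000 0000 0000 1111 0000 1111 = 0x00000F0F
Convert to decimal digit by digit (value = value*16 + digit):
  0 -> 0
  0*16 + 0 = 0
  0*16 + 0 = 0
  0*16 + 0 = 0
  0*16 + 0 = 0
  0*16 + 15 (F) = 15
  15*16 + 0 = 240
  240*16 + 15 (F) = 3855
Decimal = 3855

3855


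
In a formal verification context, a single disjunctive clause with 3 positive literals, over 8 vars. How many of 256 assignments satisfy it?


Step 1: Total=2^8=256
Step 2: Unsat when all 3 false: 2^5=32
Step 3: Sat=256-32=224

224


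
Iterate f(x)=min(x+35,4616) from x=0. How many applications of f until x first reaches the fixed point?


Step 1: x=0, cap=4616, increment=35
Step 2: x grows by 35 each step until capped at 4616; fixed point is x=4616
Step 3: iterations = ceil(4616/35) = 132

132


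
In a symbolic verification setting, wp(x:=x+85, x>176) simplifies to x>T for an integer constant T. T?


Formula: wp(x:=E, P) = P[E/x] (substitute E for x in postcondition)
Step 1: Postcondition: x>176
Step 2: Substitute x+85 for x: x+85>176
Step 3: Solve for x: x > 176-85 = 91

91


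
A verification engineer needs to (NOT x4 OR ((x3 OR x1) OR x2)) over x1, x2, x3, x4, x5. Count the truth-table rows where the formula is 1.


Formula: (NOT x4 OR ((x3 OR x1) OR x2)) over 5 vars (32 rows)
Evaluate each row (x1, x2, x3, x4, x5 as bits, MSB first):
  row 0 [00000]: (NOT 0 OR ((0 OR 0) OR 0)) -> 1
  row 1 [00001]: (NOT 0 OR ((0 OR 0) OR 0)) -> 1
  row 2 [00010]: (NOT 1 OR ((0 OR 0) OR 0)) -> 0
  row 3 [00011]: (NOT 1 OR ((0 OR 0) OR 0)) -> 0
  row 4 [00100]: (NOT 0 OR ((1 OR 0) OR 0)) -> 1
  row 5 [00101]: (NOT 0 OR ((1 OR 0) OR 0)) -> 1
  row 6 [00110]: (NOT 1 OR ((1 OR 0) OR 0)) -> 1
  row 7 [00111]: (NOT 1 OR ((1 OR 0) OR 0)) -> 1
  row 8 [01000]: (NOT 0 OR ((0 OR 0) OR 1)) -> 1
  row 9 [01001]: (NOT 0 OR ((0 OR 0) OR 1)) -> 1
  row 10 [01010]: (NOT 1 OR ((0 OR 0) OR 1)) -> 1
  row 11 [01011]: (NOT 1 OR ((0 OR 0) OR 1)) -> 1
  row 12 [01100]: (NOT 0 OR ((1 OR 0) OR 1)) -> 1
  row 13 [01101]: (NOT 0 OR ((1 OR 0) OR 1)) -> 1
  row 14 [01110]: (NOT 1 OR ((1 OR 0) OR 1)) -> 1
  row 15 [01111]: (NOT 1 OR ((1 OR 0) OR 1)) -> 1
  row 16 [10000]: (NOT 0 OR ((0 OR 1) OR 0)) -> 1
  row 17 [10001]: (NOT 0 OR ((0 OR 1) OR 0)) -> 1
  row 18 [10010]: (NOT 1 OR ((0 OR 1) OR 0)) -> 1
  row 19 [10011]: (NOT 1 OR ((0 OR 1) OR 0)) -> 1
  row 20 [10100]: (NOT 0 OR ((1 OR 1) OR 0)) -> 1
  row 21 [10101]: (NOT 0 OR ((1 OR 1) OR 0)) -> 1
  row 22 [10110]: (NOT 1 OR ((1 OR 1) OR 0)) -> 1
  row 23 [10111]: (NOT 1 OR ((1 OR 1) OR 0)) -> 1
  row 24 [11000]: (NOT 0 OR ((0 OR 1) OR 1)) -> 1
  row 25 [11001]: (NOT 0 OR ((0 OR 1) OR 1)) -> 1
  row 26 [11010]: (NOT 1 OR ((0 OR 1) OR 1)) -> 1
  row 27 [11011]: (NOT 1 OR ((0 OR 1) OR 1)) -> 1
  row 28 [11100]: (NOT 0 OR ((1 OR 1) OR 1)) -> 1
  row 29 [11101]: (NOT 0 OR ((1 OR 1) OR 1)) -> 1
  row 30 [11110]: (NOT 1 OR ((1 OR 1) OR 1)) -> 1
  row 31 [11111]: (NOT 1 OR ((1 OR 1) OR 1)) -> 1
Full result column, 8 rows per line (x1,x2 fixed per line; x3,x4,x5 runs 000..111 left to right):
  rows 0-7 [x1,x2=00]: 11001111  (ones: 6)
  rows 8-15 [x1,x2=01]: 11111111  (ones: 8)
  rows 16-23 [x1,x2=10]: 11111111  (ones: 8)
  rows 24-31 [x1,x2=11]: 11111111  (ones: 8)
Count of 1-rows = 6+8+8+8 = 30

30


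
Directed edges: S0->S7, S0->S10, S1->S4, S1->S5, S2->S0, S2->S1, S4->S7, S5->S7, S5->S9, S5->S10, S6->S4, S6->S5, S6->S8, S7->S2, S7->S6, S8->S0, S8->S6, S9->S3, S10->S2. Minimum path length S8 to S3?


BFS layer-by-layer from S8:
  dist 0: {S8}
  dist 1: {S0, S6}
  dist 2: {S4, S5, S7, S10}
  dist 3: {S2, S9}
  dist 4: {S1, S3}
  -> S3 reached at distance 4
Shortest path length = 4

4


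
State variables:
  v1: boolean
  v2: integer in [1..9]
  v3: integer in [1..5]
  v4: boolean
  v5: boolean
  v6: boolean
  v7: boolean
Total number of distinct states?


State space = product of domain sizes of all variables.
Domain sizes:
  v1 (boolean): 2
  v2 (integer in [1..9]): 9
  v3 (integer in [1..5]): 5
  v4 (boolean): 2
  v5 (boolean): 2
  v6 (boolean): 2
  v7 (boolean): 2
Product = 2 * 9 * 5 * 2 * 2 * 2 * 2 = 1440

1440


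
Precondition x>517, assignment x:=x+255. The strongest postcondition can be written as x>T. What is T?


Formula: sp(P, x:=E) = exists old_x. (x = E[old_x/x]) AND P[old_x/x] (old_x is the value of x before the assignment; eliminate old_x by solving x = E[old_x/x] for old_x)
Step 1: Precondition P: x>517, i.e. old_x > 517
Step 2: Assignment gives x = old_x + 255, so old_x = x - 255
Step 3: Substitute into P: x - 255 > 517
Step 4: Simplify: x > 517+255 = 772

772


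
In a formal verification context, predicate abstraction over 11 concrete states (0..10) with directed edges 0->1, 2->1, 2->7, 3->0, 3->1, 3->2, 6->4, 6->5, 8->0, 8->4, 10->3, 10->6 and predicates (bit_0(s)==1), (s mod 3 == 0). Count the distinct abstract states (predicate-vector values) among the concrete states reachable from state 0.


BFS from 0:
Concrete reachable: {0, 1}
Abstract via predicates (bit_0(s)==1), (s mod 3 == 0):
  (0,1) <- {0}
  (1,0) <- {1}
Distinct abstract states = 2

2


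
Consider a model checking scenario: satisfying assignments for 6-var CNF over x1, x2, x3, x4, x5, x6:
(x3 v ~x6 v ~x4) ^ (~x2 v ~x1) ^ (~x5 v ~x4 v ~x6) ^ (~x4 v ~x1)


CNF with 4 clauses over 6 vars (64 assignments).
An assignment satisfies CNF iff every clause has >=1 true literal.
Check each row (bits = x1,x2,x3,x4,x5,x6; clause T/F shown):
  row 0 [000000]: clauses=TTTT -> 1
  row 1 [000001]: clauses=TTTT -> 1
  row 2 [000010]: clauses=TTTT -> 1
  row 3 [000011]: clauses=TTTT -> 1
  row 4 [000100]: clauses=TTTT -> 1
  (every remaining row is evaluated the same way; all 64 results are listed next)
Full result column, 8 rows per line (x1,x2,x3 fixed per line; x4,x5,x6 runs 000..111 left to right):
  rows 0-7 [x1,x2,x3=000]: 11111010  (ones: 6)
  rows 8-15 [x1,x2,x3=001]: 11111110  (ones: 7)
  rows 16-23 [x1,x2,x3=010]: 11111010  (ones: 6)
  rows 24-31 [x1,x2,x3=011]: 11111110  (ones: 7)
  rows 32-39 [x1,x2,x3=100]: 11110000  (ones: 4)
  rows 40-47 [x1,x2,x3=101]: 11110000  (ones: 4)
  rows 48-55 [x1,x2,x3=110]: 00000000  (ones: 0)
  rows 56-63 [x1,x2,x3=111]: 00000000  (ones: 0)
Satisfying assignments = 6+7+6+7+4+4+0+0 = 34

34


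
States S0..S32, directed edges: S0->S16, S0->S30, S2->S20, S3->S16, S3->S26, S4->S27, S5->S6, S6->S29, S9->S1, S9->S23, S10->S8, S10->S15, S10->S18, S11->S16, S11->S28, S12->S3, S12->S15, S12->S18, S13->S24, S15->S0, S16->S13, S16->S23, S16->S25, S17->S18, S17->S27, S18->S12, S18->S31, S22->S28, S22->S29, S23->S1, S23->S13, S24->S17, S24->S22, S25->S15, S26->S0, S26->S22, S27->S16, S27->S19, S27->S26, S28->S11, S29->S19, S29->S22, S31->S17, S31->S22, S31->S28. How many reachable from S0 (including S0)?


BFS from S0:
  layer 0: {S0}
  layer 1: {S16, S30}
  layer 2: {S13, S23, S25}
  layer 3: {S1, S15, S24}
  layer 4: {S17, S22}
  layer 5: {S18, S27, S28, S29}
  layer 6: {S11, S12, S19, S26, S31}
  layer 7: {S3}
Reachable set: {S0, S1, S3, S11, S12, S13, S15, S16, S17, S18, S19, S22, S23, S24, S25, S26, S27, S28, S29, S30, S31}
Count = 21

21


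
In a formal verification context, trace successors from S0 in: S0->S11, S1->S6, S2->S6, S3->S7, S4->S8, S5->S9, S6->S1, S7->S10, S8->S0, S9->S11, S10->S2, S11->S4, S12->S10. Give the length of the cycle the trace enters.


Trace from S0 until a state repeats:
  S0 -> S11 -> S4 -> S8 -> S0
S0 first seen at step 0, revisited at step 4.
Cycle length = 4 - 0 = 4

4


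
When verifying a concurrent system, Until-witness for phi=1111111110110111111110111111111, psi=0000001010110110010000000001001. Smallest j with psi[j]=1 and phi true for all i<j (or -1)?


(phi U psi) at 0: need smallest j with psi[j]=1 and phi[i]=1 for all i in [0,j).
Scan from step 0:
  step 0: phi=1, psi=0 -> continue
  step 1: phi=1, psi=0 -> continue
  step 2: phi=1, psi=0 -> continue
  step 3: phi=1, psi=0 -> continue
  step 6: psi=1 and phi held for [0,6) -> witness found
Witness step = 6

6
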